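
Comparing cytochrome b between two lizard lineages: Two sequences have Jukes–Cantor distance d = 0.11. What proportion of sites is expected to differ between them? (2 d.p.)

p = (3/4)(1 − e^(−4d/3)) = 0.75 × (1 − e^(-0.146667)) = 0.75 × (1 − 0.863582) = 0.102314.

0.10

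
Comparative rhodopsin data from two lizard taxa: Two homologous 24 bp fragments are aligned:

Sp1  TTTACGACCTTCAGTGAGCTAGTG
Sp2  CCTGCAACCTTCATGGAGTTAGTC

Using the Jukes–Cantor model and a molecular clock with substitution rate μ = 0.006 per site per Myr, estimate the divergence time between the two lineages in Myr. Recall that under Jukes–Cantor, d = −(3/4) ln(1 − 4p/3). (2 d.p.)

The sequences differ at 8 of 24 sites (1, 2, 4, 6, 14, 15, 19, 24), so p = 8/24 ≈ 0.333333.
d = −(3/4) ln(1 − 4p/3) = −0.75 ln(1 − 0.444444) = −0.75 ln(0.555556)
  = −0.75 × (-0.587786) = 0.440840 substitutions/site.
Under a molecular clock d = 2μt, so t = d/(2μ) = 0.440840 / (2 × 0.006) = 36.74 Myr.

36.74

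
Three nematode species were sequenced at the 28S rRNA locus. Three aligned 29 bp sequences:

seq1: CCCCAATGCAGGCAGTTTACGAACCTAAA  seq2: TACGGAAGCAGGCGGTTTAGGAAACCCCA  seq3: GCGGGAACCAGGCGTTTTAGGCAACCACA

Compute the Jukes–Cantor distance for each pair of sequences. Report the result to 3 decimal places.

d(seq1,seq2) = 0.529, d(seq1,seq3) = 0.683, d(seq2,seq3) = 0.291

seq1–seq2: 11/29 sites differ → p ≈ 0.37931, d = −0.75 ln(1 − 0.505747) = 0.528531 ≈ 0.529.
seq1–seq3: 13/29 sites differ → p ≈ 0.448276, d = −0.75 ln(1 − 0.597701) = 0.682920 ≈ 0.683.
seq2–seq3: 7/29 sites differ → p ≈ 0.241379, d = −0.75 ln(1 − 0.321839) = 0.291278 ≈ 0.291.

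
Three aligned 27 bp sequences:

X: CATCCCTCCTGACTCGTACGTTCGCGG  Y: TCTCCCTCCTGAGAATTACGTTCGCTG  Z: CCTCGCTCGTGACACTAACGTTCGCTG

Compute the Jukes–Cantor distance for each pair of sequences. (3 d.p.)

X–Y: 7/27 sites differ → p ≈ 0.259259, d = −0.75 ln(1 − 0.345679) = 0.318118 ≈ 0.318.
X–Z: 7/27 sites differ → p ≈ 0.259259, d = −0.75 ln(1 − 0.345679) = 0.318118 ≈ 0.318.
Y–Z: 6/27 sites differ → p ≈ 0.222222, d = −0.75 ln(1 − 0.296296) = 0.263548 ≈ 0.264.

d(X,Y) = 0.318, d(X,Z) = 0.318, d(Y,Z) = 0.264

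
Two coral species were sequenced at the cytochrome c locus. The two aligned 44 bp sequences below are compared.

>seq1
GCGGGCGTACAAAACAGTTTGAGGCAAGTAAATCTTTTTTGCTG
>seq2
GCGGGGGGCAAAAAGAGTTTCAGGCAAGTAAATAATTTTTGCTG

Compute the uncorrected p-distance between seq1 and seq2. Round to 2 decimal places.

The sequences differ at 8 of 44 positions (sites 6, 8, 9, 10, 15, 21, 34, 35).
p = 8/44 = 0.181818… ≈ 0.18 (to 2 d.p.).

0.18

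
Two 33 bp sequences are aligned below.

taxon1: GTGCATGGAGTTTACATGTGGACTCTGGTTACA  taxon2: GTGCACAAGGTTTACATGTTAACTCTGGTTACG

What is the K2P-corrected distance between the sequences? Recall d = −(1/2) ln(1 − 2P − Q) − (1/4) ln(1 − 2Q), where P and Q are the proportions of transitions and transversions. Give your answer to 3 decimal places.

Of 33 sites, 6 differences are transitions and 1 are transversions, so P = 6/33 ≈ 0.181818 and Q = 1/33 ≈ 0.030303.
Under the Kimura two-parameter model, d = −½ ln(1 − 2P − Q) − ¼ ln(1 − 2Q).
1 − 2P − Q = 0.606061, giving −½ ln(0.606061) = 0.250387.
1 − 2Q = 0.939394, giving −¼ ln(0.939394) = 0.015630.
d = 0.250387 + 0.015630 = 0.266017.

0.266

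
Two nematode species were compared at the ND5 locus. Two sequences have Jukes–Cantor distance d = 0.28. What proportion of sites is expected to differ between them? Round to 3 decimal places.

p = (3/4)(1 − e^(−4d/3)) = 0.75 × (1 − e^(-0.373333)) = 0.75 × (1 − 0.688436) = 0.233673.

0.234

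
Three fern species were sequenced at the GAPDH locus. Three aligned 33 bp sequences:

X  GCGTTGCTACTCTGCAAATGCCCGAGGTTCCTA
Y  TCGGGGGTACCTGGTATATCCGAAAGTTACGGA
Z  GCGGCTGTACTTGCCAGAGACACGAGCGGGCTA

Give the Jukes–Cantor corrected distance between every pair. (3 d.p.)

X–Y: 17/33 sites differ → p ≈ 0.515152, d = −0.75 ln(1 − 0.686869) = 0.870850 ≈ 0.871.
X–Z: 15/33 sites differ → p ≈ 0.454545, d = −0.75 ln(1 − 0.60606) = 0.698667 ≈ 0.699.
Y–Z: 18/33 sites differ → p ≈ 0.545455, d = −0.75 ln(1 − 0.727273) = 0.974463 ≈ 0.974.

d(X,Y) = 0.871, d(X,Z) = 0.699, d(Y,Z) = 0.974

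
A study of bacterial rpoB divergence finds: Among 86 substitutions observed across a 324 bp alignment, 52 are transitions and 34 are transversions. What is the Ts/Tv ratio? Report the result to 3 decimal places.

1.529

R = 52/34 = 1.529411… ≈ 1.529 (to 3 d.p.).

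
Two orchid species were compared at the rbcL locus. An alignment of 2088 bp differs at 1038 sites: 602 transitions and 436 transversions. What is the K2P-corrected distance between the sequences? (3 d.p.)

P = 602/2088 ≈ 0.288314 and Q = 436/2088 ≈ 0.208812.
Under the Kimura two-parameter model, d = −½ ln(1 − 2P − Q) − ¼ ln(1 − 2Q).
1 − 2P − Q = 0.21456, giving −½ ln(0.21456) = 0.769583.
1 − 2Q = 0.582376, giving −¼ ln(0.582376) = 0.135160.
d = 0.769583 + 0.135160 = 0.904743.

0.905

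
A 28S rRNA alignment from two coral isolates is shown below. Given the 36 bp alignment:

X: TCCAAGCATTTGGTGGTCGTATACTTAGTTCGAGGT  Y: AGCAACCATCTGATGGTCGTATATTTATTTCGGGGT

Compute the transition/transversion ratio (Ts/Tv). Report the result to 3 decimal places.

Transitions are A↔G and C↔T; transversions are all other mismatches.
Transitions: 4. Transversions: 4.
R = 4/4 = 1.000.

1.000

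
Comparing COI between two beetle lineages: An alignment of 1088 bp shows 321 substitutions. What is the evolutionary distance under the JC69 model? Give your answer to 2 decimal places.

0.37

p = 321/1088 ≈ 0.295037.
d = −(3/4) ln(1 − 4p/3) = −0.75 ln(1 − 0.393383) = −0.75 ln(0.606617)
  = −0.75 × (-0.499858) = 0.374894 substitutions/site.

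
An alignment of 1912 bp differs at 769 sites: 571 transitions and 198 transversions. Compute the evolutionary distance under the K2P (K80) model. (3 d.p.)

P = 571/1912 ≈ 0.29864 and Q = 198/1912 ≈ 0.103556.
Under the Kimura two-parameter model, d = −½ ln(1 − 2P − Q) − ¼ ln(1 − 2Q).
1 − 2P − Q = 0.299164, giving −½ ln(0.299164) = 0.603382.
1 − 2Q = 0.792888, giving −¼ ln(0.792888) = 0.058018.
d = 0.603382 + 0.058018 = 0.661400.

0.661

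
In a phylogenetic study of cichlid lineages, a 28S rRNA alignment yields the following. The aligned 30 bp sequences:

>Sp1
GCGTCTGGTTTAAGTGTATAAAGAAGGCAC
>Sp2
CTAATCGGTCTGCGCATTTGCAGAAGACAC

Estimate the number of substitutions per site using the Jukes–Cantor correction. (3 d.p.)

0.824

The sequences differ at 15 of 30 sites, so p = 15/30 = 0.5.
d = −(3/4) ln(1 − 4p/3) = −0.75 ln(1 − 0.666667) = −0.75 ln(0.333333)
  = −0.75 × (-1.098613) = 0.823960 substitutions/site.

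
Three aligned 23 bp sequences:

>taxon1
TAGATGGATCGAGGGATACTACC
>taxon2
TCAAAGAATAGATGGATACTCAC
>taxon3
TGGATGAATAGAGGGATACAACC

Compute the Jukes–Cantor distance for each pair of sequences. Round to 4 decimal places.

taxon1–taxon2: 8/23 sites differ → p ≈ 0.347826, d = −0.75 ln(1 − 0.463768) = 0.467391 ≈ 0.4674.
taxon1–taxon3: 4/23 sites differ → p ≈ 0.173913, d = −0.75 ln(1 − 0.231884) = 0.197861 ≈ 0.1979.
taxon2–taxon3: 7/23 sites differ → p ≈ 0.304348, d = −0.75 ln(1 − 0.405797) = 0.390401 ≈ 0.3904.

d(taxon1,taxon2) = 0.4674, d(taxon1,taxon3) = 0.1979, d(taxon2,taxon3) = 0.3904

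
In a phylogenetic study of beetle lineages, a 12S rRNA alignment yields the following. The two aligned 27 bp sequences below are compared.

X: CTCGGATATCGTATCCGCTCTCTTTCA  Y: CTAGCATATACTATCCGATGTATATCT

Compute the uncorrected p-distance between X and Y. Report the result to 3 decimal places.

The sequences differ at 9 of 27 positions (sites 3, 5, 10, 11, 18, 20, 22, 24, 27).
p = 9/27 = 0.333333… ≈ 0.333 (to 3 d.p.).

0.333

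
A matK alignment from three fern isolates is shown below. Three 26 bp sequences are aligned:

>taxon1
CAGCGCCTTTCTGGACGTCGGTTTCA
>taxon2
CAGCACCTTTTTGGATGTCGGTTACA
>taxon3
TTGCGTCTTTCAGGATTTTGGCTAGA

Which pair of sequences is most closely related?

taxon1 and taxon2

taxon1–taxon2: 4/26 differ, p = 0.154, d = 0.172.
taxon1–taxon3: 10/26 differ, p = 0.385, d = 0.539.
taxon2–taxon3: 10/26 differ, p = 0.385, d = 0.539.
The smallest distance is between taxon1 and taxon2.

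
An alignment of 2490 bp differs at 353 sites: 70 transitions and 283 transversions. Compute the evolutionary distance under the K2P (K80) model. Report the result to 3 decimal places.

P = 70/2490 ≈ 0.028112 and Q = 283/2490 ≈ 0.113655.
Under the Kimura two-parameter model, d = −½ ln(1 − 2P − Q) − ¼ ln(1 − 2Q).
1 − 2P − Q = 0.830121, giving −½ ln(0.830121) = 0.093092.
1 − 2Q = 0.77269, giving −¼ ln(0.77269) = 0.064469.
d = 0.093092 + 0.064469 = 0.157561.

0.158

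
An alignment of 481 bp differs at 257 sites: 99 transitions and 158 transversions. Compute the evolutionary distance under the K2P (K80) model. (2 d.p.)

P = 99/481 ≈ 0.205821 and Q = 158/481 ≈ 0.328482.
Under the Kimura two-parameter model, d = −½ ln(1 − 2P − Q) − ¼ ln(1 − 2Q).
1 − 2P − Q = 0.259876, giving −½ ln(0.259876) = 0.673775.
1 − 2Q = 0.343036, giving −¼ ln(0.343036) = 0.267480.
d = 0.673775 + 0.267480 = 0.941255.

0.94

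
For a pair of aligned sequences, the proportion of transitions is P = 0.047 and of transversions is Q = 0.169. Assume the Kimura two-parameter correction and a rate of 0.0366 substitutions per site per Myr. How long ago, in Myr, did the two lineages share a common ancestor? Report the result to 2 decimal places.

Under the Kimura two-parameter model, d = −½ ln(1 − 2P − Q) − ¼ ln(1 − 2Q).
1 − 2P − Q = 0.737, giving −½ ln(0.737) = 0.152584.
1 − 2Q = 0.662, giving −¼ ln(0.662) = 0.103122.
d = 0.152584 + 0.103122 = 0.255706.
Under a molecular clock d = 2μt, so t = d/(2μ) = 0.255706 / (2 × 0.0366) = 3.49 Myr.

3.49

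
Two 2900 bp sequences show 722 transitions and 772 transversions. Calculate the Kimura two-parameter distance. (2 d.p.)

P = 722/2900 ≈ 0.248966 and Q = 772/2900 ≈ 0.266207.
Under the Kimura two-parameter model, d = −½ ln(1 − 2P − Q) − ¼ ln(1 − 2Q).
1 − 2P − Q = 0.235861, giving −½ ln(0.235861) = 0.722256.
1 − 2Q = 0.467586, giving −¼ ln(0.467586) = 0.190043.
d = 0.722256 + 0.190043 = 0.912299.

0.91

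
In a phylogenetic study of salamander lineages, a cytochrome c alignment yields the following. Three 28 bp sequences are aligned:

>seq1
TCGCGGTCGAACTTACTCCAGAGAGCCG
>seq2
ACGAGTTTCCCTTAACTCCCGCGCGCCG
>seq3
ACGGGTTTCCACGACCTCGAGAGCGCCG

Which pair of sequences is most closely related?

seq1–seq2: 12/28 differ, p = 0.429, d = 0.635.
seq1–seq3: 11/28 differ, p = 0.393, d = 0.556.
seq2–seq3: 8/28 differ, p = 0.286, d = 0.360.
The smallest distance is between seq2 and seq3.

seq2 and seq3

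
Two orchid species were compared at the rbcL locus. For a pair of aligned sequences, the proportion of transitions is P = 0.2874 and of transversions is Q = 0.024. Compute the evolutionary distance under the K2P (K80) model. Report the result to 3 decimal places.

Under the Kimura two-parameter model, d = −½ ln(1 − 2P − Q) − ¼ ln(1 − 2Q).
1 − 2P − Q = 0.4012, giving −½ ln(0.4012) = 0.456648.
1 − 2Q = 0.952, giving −¼ ln(0.952) = 0.012298.
d = 0.456648 + 0.012298 = 0.468946.

0.469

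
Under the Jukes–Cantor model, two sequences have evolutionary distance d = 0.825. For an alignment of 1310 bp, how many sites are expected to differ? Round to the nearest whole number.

655

Invert JC69: p = (3/4)(1 − e^(−4d/3)) = 0.75 × (1 − e^(-1.1)) = 0.75 × (1 − 0.332871) = 0.500347.
Expected differing sites = pL ≈ 0.500347 × 1310 = 655.45457 ≈ 655.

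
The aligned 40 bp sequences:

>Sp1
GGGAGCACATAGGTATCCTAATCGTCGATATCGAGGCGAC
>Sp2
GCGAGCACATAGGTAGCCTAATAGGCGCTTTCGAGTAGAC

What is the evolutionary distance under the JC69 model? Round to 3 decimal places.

The sequences differ at 8 of 40 sites (2, 16, 23, 25, 28, 30, 36, 37), so p = 8/40 = 0.2.
d = −(3/4) ln(1 − 4p/3) = −0.75 ln(1 − 0.266667) = −0.75 ln(0.733333)
  = −0.75 × (-0.310155) = 0.232616 substitutions/site.

0.233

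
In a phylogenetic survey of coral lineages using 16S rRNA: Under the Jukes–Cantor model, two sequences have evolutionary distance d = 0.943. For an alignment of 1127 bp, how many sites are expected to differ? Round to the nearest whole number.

Invert JC69: p = (3/4)(1 − e^(−4d/3)) = 0.75 × (1 − e^(-1.257333)) = 0.75 × (1 − 0.284412) = 0.536691.
Expected differing sites = pL ≈ 0.536691 × 1127 = 604.850757 ≈ 605.

605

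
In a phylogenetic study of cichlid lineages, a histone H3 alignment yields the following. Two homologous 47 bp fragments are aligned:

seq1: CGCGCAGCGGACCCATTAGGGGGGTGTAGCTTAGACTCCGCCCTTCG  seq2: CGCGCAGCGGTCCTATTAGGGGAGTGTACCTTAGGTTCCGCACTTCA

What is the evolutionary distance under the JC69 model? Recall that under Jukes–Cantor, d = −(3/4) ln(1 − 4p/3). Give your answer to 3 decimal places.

The sequences differ at 8 of 47 sites (11, 14, 23, 29, 35, 36, 42, 47), so p = 8/47 ≈ 0.170213.
d = −(3/4) ln(1 − 4p/3) = −0.75 ln(1 − 0.226951) = −0.75 ln(0.773049)
  = −0.75 × (-0.257413) = 0.193060 substitutions/site.

0.193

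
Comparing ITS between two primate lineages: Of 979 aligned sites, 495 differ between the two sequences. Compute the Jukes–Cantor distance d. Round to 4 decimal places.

0.8410

p = 495/979 ≈ 0.505618.
d = −(3/4) ln(1 − 4p/3) = −0.75 ln(1 − 0.674157) = −0.75 ln(0.325843)
  = −0.75 × (-1.121340) = 0.841005 substitutions/site.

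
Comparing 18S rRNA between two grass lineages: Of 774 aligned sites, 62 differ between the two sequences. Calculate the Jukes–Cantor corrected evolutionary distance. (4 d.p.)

0.0847

p = 62/774 ≈ 0.080103.
d = −(3/4) ln(1 − 4p/3) = −0.75 ln(1 − 0.106804) = −0.75 ln(0.893196)
  = −0.75 × (-0.112949) = 0.084712 substitutions/site.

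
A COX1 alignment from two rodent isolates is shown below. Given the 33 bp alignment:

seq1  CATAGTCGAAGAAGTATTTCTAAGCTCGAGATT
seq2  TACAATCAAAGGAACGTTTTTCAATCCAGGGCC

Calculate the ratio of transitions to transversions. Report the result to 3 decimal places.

Transitions are A↔G and C↔T; transversions are all other mismatches.
Transitions: 17. Transversions: 1.
R = 17/1 = 17.000.

17.000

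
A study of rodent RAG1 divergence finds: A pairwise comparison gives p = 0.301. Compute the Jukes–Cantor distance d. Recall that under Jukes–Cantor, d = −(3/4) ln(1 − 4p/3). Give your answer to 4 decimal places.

d = −(3/4) ln(1 − 4p/3) = −0.75 ln(1 − 0.401333) = −0.75 ln(0.598667)
  = −0.75 × (-0.513050) = 0.384788 substitutions/site.

0.3848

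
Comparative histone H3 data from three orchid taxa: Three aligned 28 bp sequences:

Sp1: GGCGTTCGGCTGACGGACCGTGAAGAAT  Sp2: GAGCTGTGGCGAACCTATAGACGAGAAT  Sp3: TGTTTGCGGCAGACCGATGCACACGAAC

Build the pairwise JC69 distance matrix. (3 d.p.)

Sp1–Sp2: 14/28 sites differ → p = 0.5, d = −0.75 ln(1 − 0.666667) = 0.823960 ≈ 0.824.
Sp1–Sp3: 13/28 sites differ → p ≈ 0.464286, d = −0.75 ln(1 − 0.619048) = 0.723811 ≈ 0.724.
Sp2–Sp3: 13/28 sites differ → p ≈ 0.464286, d = −0.75 ln(1 − 0.619048) = 0.723811 ≈ 0.724.

d(Sp1,Sp2) = 0.824, d(Sp1,Sp3) = 0.724, d(Sp2,Sp3) = 0.724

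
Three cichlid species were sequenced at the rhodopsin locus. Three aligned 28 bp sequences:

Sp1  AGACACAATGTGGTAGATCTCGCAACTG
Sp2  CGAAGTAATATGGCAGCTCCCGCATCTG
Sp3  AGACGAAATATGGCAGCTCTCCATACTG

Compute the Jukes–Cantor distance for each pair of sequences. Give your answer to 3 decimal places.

d(Sp1,Sp2) = 0.420, d(Sp1,Sp3) = 0.360, d(Sp2,Sp3) = 0.360

Sp1–Sp2: 9/28 sites differ → p ≈ 0.321429, d = −0.75 ln(1 − 0.428572) = 0.419713 ≈ 0.420.
Sp1–Sp3: 8/28 sites differ → p ≈ 0.285714, d = −0.75 ln(1 − 0.380952) = 0.359679 ≈ 0.360.
Sp2–Sp3: 8/28 sites differ → p ≈ 0.285714, d = −0.75 ln(1 − 0.380952) = 0.359679 ≈ 0.360.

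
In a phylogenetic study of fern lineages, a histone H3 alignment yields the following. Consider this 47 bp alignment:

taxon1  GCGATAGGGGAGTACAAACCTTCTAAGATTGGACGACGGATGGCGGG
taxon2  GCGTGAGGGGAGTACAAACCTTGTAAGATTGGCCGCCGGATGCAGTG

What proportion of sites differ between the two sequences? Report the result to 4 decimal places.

0.1702

The sequences differ at 8 of 47 positions (sites 4, 5, 23, 33, 36, 43, 44, 46).
p = 8/47 = 0.170212… ≈ 0.1702 (to 4 d.p.).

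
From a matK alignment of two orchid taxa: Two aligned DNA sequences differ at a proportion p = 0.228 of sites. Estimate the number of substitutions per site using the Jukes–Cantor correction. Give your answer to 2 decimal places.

d = −(3/4) ln(1 − 4p/3) = −0.75 ln(1 − 0.304) = −0.75 ln(0.696)
  = −0.75 × (-0.362406) = 0.271805 substitutions/site.

0.27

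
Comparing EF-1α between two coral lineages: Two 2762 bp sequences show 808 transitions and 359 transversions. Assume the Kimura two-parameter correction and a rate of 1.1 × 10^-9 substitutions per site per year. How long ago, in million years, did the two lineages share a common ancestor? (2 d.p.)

P = 808/2762 ≈ 0.292542 and Q = 359/2762 ≈ 0.129978.
Under the Kimura two-parameter model, d = −½ ln(1 − 2P − Q) − ¼ ln(1 − 2Q).
1 − 2P − Q = 0.284938, giving −½ ln(0.284938) = 0.627742.
1 − 2Q = 0.740044, giving −¼ ln(0.740044) = 0.075261.
d = 0.627742 + 0.075261 = 0.703003.
Under a molecular clock d = 2μt, so t = d/(2μ) = 0.703003 / (2 × 1.1 × 10^-9) = 319.55 million years.

319.55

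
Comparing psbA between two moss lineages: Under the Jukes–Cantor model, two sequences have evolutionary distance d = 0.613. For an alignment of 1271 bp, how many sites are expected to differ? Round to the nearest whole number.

Invert JC69: p = (3/4)(1 − e^(−4d/3)) = 0.75 × (1 − e^(-0.817333)) = 0.75 × (1 − 0.441608) = 0.418794.
Expected differing sites = pL ≈ 0.418794 × 1271 = 532.287174 ≈ 532.

532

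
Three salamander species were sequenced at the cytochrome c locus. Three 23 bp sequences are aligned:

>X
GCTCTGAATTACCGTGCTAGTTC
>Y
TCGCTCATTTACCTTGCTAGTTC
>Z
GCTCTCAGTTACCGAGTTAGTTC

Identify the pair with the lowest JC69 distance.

X and Z

X–Y: 5/23 differ, p = 0.217, d = 0.257.
X–Z: 4/23 differ, p = 0.174, d = 0.198.
Y–Z: 6/23 differ, p = 0.261, d = 0.321.
The smallest distance is between X and Z.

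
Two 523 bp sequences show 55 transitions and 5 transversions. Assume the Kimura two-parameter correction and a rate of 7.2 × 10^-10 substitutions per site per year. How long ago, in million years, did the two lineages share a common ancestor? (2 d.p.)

P = 55/523 ≈ 0.105163 and Q = 5/523 ≈ 0.00956.
Under the Kimura two-parameter model, d = −½ ln(1 − 2P − Q) − ¼ ln(1 − 2Q).
1 − 2P − Q = 0.780114, giving −½ ln(0.780114) = 0.124158.
1 − 2Q = 0.98088, giving −¼ ln(0.98088) = 0.004826.
d = 0.124158 + 0.004826 = 0.128984.
Under a molecular clock d = 2μt, so t = d/(2μ) = 0.128984 / (2 × 7.2 × 10^-10) = 89.57 million years.

89.57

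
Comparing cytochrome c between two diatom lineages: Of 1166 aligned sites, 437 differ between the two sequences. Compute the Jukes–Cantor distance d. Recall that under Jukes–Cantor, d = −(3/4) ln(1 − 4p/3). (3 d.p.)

p = 437/1166 ≈ 0.374786.
d = −(3/4) ln(1 − 4p/3) = −0.75 ln(1 − 0.499715) = −0.75 ln(0.500285)
  = −0.75 × (-0.692577) = 0.519433 substitutions/site.

0.519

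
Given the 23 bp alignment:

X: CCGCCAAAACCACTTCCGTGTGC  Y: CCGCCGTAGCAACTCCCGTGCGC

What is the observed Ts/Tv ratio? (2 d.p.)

Transitions are A↔G and C↔T; transversions are all other mismatches.
Transitions: 4. Transversions: 2.
R = 4/2 = 2.00.

2.00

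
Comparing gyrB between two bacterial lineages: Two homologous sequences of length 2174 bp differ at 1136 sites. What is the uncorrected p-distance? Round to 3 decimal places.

0.523

p = 1136/2174 = 0.522539… ≈ 0.523 (to 3 d.p.).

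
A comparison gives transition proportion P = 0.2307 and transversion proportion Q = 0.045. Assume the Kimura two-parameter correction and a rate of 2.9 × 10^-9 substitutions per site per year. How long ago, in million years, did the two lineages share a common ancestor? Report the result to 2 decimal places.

Under the Kimura two-parameter model, d = −½ ln(1 − 2P − Q) − ¼ ln(1 − 2Q).
1 − 2P − Q = 0.4936, giving −½ ln(0.4936) = 0.353015.
1 − 2Q = 0.91, giving −¼ ln(0.91) = 0.023578.
d = 0.353015 + 0.023578 = 0.376593.
Under a molecular clock d = 2μt, so t = d/(2μ) = 0.376593 / (2 × 2.9 × 10^-9) = 64.93 million years.

64.93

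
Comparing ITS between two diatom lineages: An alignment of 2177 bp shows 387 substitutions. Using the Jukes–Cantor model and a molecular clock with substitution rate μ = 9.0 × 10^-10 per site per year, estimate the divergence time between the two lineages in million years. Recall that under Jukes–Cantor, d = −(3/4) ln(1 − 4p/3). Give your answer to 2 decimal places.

112.72

p = 387/2177 ≈ 0.177768.
d = −(3/4) ln(1 − 4p/3) = −0.75 ln(1 − 0.237024) = −0.75 ln(0.762976)
  = −0.75 × (-0.270529) = 0.202897 substitutions/site.
Under a molecular clock d = 2μt, so t = d/(2μ) = 0.202897 / (2 × 9.0 × 10^-10) = 112.72 million years.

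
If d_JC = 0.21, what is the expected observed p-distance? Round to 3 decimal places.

0.183

p = (3/4)(1 − e^(−4d/3)) = 0.75 × (1 − e^(-0.28)) = 0.75 × (1 − 0.755784) = 0.183162.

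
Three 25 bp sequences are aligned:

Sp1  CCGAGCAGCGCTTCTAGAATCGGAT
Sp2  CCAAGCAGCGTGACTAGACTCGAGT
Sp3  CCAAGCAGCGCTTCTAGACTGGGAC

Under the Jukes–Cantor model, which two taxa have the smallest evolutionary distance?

Sp1 and Sp3

Sp1–Sp2: 7/25 differ, p = 0.280, d = 0.351.
Sp1–Sp3: 4/25 differ, p = 0.160, d = 0.180.
Sp2–Sp3: 7/25 differ, p = 0.280, d = 0.351.
The smallest distance is between Sp1 and Sp3.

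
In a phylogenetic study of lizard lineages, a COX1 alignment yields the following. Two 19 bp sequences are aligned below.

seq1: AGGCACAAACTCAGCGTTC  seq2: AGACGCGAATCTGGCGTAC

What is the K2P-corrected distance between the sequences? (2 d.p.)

0.81

Of 19 sites, 7 differences are transitions and 1 are transversions, so P = 7/19 ≈ 0.368421 and Q = 1/19 ≈ 0.052632.
Under the Kimura two-parameter model, d = −½ ln(1 − 2P − Q) − ¼ ln(1 − 2Q).
1 − 2P − Q = 0.210526, giving −½ ln(0.210526) = 0.779073.
1 − 2Q = 0.894736, giving −¼ ln(0.894736) = 0.027807.
d = 0.779073 + 0.027807 = 0.806880.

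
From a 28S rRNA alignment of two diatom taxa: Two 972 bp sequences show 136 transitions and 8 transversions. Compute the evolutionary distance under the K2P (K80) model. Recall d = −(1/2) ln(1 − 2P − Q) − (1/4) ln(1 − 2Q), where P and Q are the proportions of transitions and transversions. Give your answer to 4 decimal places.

0.1740

P = 136/972 ≈ 0.139918 and Q = 8/972 ≈ 0.00823.
Under the Kimura two-parameter model, d = −½ ln(1 − 2P − Q) − ¼ ln(1 − 2Q).
1 − 2P − Q = 0.711934, giving −½ ln(0.711934) = 0.169885.
1 − 2Q = 0.98354, giving −¼ ln(0.98354) = 0.004149.
d = 0.169885 + 0.004149 = 0.174034.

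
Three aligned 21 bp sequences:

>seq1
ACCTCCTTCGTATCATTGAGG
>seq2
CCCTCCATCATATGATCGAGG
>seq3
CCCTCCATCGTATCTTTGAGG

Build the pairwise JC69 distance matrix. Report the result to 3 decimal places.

seq1–seq2: 5/21 sites differ → p ≈ 0.238095, d = −0.75 ln(1 − 0.31746) = 0.286451 ≈ 0.286.
seq1–seq3: 3/21 sites differ → p ≈ 0.142857, d = −0.75 ln(1 − 0.190476) = 0.158482 ≈ 0.158.
seq2–seq3: 4/21 sites differ → p ≈ 0.190476, d = −0.75 ln(1 − 0.253968) = 0.219740 ≈ 0.220.

d(seq1,seq2) = 0.286, d(seq1,seq3) = 0.158, d(seq2,seq3) = 0.220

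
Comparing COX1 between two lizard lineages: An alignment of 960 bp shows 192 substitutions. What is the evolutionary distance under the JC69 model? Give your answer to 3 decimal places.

0.233

p = 192/960 = 0.2.
d = −(3/4) ln(1 − 4p/3) = −0.75 ln(1 − 0.266667) = −0.75 ln(0.733333)
  = −0.75 × (-0.310155) = 0.232616 substitutions/site.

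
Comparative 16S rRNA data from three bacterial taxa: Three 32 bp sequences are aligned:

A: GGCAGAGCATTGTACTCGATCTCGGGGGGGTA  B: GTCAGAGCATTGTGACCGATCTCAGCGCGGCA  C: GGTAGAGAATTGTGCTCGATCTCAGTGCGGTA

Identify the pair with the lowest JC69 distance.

A–B: 8/32 differ, p = 0.250, d = 0.304.
A–C: 6/32 differ, p = 0.188, d = 0.216.
B–C: 7/32 differ, p = 0.219, d = 0.259.
The smallest distance is between A and C.

A and C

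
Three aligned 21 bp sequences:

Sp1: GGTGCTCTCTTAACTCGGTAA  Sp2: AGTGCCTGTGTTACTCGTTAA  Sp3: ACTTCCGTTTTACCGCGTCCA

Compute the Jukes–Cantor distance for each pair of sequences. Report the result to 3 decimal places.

Sp1–Sp2: 8/21 sites differ → p ≈ 0.380952, d = −0.75 ln(1 − 0.507936) = 0.531860 ≈ 0.532.
Sp1–Sp3: 11/21 sites differ → p ≈ 0.52381, d = −0.75 ln(1 − 0.698413) = 0.899023 ≈ 0.899.
Sp2–Sp3: 10/21 sites differ → p ≈ 0.47619, d = −0.75 ln(1 − 0.63492) = 0.755729 ≈ 0.756.

d(Sp1,Sp2) = 0.532, d(Sp1,Sp3) = 0.899, d(Sp2,Sp3) = 0.756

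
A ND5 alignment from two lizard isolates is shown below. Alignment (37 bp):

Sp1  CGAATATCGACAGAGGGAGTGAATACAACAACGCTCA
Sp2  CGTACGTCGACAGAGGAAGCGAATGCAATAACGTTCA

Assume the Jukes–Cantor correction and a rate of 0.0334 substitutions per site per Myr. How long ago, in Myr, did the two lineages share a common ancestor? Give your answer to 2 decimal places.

3.82

The sequences differ at 8 of 37 sites (3, 5, 6, 17, 20, 25, 29, 34), so p = 8/37 ≈ 0.216216.
d = −(3/4) ln(1 − 4p/3) = −0.75 ln(1 − 0.288288) = −0.75 ln(0.711712)
  = −0.75 × (-0.340082) = 0.255062 substitutions/site.
Under a molecular clock d = 2μt, so t = d/(2μ) = 0.255062 / (2 × 0.0334) = 3.82 Myr.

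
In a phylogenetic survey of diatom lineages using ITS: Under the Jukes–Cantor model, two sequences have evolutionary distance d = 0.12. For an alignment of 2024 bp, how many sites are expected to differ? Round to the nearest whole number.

224

Invert JC69: p = (3/4)(1 − e^(−4d/3)) = 0.75 × (1 − e^(-0.16)) = 0.75 × (1 − 0.852144) = 0.110892.
Expected differing sites = pL ≈ 0.110892 × 2024 = 224.445408 ≈ 224.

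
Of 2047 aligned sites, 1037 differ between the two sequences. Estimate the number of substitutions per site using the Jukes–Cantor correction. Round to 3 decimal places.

0.844

p = 1037/2047 ≈ 0.506595.
d = −(3/4) ln(1 − 4p/3) = −0.75 ln(1 − 0.67546) = −0.75 ln(0.32454)
  = −0.75 × (-1.125346) = 0.844010 substitutions/site.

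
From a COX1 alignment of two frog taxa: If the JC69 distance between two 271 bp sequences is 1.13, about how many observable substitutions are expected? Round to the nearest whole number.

Invert JC69: p = (3/4)(1 − e^(−4d/3)) = 0.75 × (1 − e^(-1.506667)) = 0.75 × (1 − 0.221647) = 0.583765.
Expected differing sites = pL ≈ 0.583765 × 271 = 158.200315 ≈ 158.

158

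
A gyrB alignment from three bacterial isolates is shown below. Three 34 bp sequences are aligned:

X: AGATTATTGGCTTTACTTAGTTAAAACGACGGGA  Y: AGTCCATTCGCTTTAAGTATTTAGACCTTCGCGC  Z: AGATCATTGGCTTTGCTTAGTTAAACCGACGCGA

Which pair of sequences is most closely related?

X and Z

X–Y: 13/34 differ, p = 0.382, d = 0.535.
X–Z: 4/34 differ, p = 0.118, d = 0.128.
Y–Z: 11/34 differ, p = 0.324, d = 0.423.
The smallest distance is between X and Z.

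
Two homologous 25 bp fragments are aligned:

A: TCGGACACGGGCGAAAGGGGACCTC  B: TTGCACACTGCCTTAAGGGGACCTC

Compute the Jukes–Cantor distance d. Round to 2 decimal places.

The sequences differ at 6 of 25 sites (2, 4, 9, 11, 13, 14), so p = 6/25 = 0.24.
d = −(3/4) ln(1 − 4p/3) = −0.75 ln(1 − 0.32) = −0.75 ln(0.68)
  = −0.75 × (-0.385662) = 0.289247 substitutions/site.

0.29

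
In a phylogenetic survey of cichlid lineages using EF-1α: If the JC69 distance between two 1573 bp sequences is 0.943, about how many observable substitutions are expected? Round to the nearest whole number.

Invert JC69: p = (3/4)(1 − e^(−4d/3)) = 0.75 × (1 − e^(-1.257333)) = 0.75 × (1 − 0.284412) = 0.536691.
Expected differing sites = pL ≈ 0.536691 × 1573 = 844.214943 ≈ 844.

844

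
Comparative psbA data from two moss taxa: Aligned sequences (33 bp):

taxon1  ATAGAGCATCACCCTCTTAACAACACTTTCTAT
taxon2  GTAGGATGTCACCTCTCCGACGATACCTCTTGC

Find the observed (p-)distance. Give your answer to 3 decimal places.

0.545

The sequences differ at 18 of 33 positions.
p = 18/33 = 0.545454… ≈ 0.545 (to 3 d.p.).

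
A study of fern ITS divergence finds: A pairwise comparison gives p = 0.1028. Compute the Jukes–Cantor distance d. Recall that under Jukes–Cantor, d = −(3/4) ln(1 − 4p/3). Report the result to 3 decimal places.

0.111

d = −(3/4) ln(1 − 4p/3) = −0.75 ln(1 − 0.137067) = −0.75 ln(0.862933)
  = −0.75 × (-0.147418) = 0.110564 substitutions/site.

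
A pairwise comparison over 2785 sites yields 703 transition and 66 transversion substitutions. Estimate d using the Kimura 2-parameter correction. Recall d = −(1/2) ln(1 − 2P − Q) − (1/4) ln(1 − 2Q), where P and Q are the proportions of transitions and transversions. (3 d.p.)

0.388

P = 703/2785 ≈ 0.252424 and Q = 66/2785 ≈ 0.023698.
Under the Kimura two-parameter model, d = −½ ln(1 − 2P − Q) − ¼ ln(1 − 2Q).
1 − 2P − Q = 0.471454, giving −½ ln(0.471454) = 0.375967.
1 − 2Q = 0.952604, giving −¼ ln(0.952604) = 0.012139.
d = 0.375967 + 0.012139 = 0.388106.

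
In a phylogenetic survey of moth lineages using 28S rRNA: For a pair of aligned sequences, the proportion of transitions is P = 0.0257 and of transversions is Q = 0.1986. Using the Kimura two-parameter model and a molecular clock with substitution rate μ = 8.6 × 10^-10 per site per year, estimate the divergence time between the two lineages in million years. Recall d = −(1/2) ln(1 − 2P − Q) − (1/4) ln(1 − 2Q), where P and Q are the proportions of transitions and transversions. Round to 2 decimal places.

157.20

Under the Kimura two-parameter model, d = −½ ln(1 − 2P − Q) − ¼ ln(1 − 2Q).
1 − 2P − Q = 0.75, giving −½ ln(0.75) = 0.143841.
1 − 2Q = 0.6028, giving −¼ ln(0.6028) = 0.126542.
d = 0.143841 + 0.126542 = 0.270383.
Under a molecular clock d = 2μt, so t = d/(2μ) = 0.270383 / (2 × 8.6 × 10^-10) = 157.20 million years.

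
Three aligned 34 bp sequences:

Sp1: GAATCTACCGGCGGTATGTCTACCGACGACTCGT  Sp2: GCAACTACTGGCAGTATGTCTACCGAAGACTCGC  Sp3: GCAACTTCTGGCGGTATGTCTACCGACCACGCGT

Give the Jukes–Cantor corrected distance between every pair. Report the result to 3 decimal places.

d(Sp1,Sp2) = 0.201, d(Sp1,Sp3) = 0.201, d(Sp2,Sp3) = 0.201

Sp1–Sp2: 6/34 sites differ → p ≈ 0.176471, d = −0.75 ln(1 − 0.235295) = 0.201199 ≈ 0.201.
Sp1–Sp3: 6/34 sites differ → p ≈ 0.176471, d = −0.75 ln(1 − 0.235295) = 0.201199 ≈ 0.201.
Sp2–Sp3: 6/34 sites differ → p ≈ 0.176471, d = −0.75 ln(1 − 0.235295) = 0.201199 ≈ 0.201.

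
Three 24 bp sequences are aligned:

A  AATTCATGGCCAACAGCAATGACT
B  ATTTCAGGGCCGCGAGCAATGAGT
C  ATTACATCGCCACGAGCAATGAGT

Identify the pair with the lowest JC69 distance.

B and C

A–B: 6/24 differ, p = 0.250, d = 0.304.
A–C: 6/24 differ, p = 0.250, d = 0.304.
B–C: 4/24 differ, p = 0.167, d = 0.188.
The smallest distance is between B and C.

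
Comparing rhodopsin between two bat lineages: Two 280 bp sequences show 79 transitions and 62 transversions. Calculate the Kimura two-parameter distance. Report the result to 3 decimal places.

0.916

P = 79/280 ≈ 0.282143 and Q = 62/280 ≈ 0.221429.
Under the Kimura two-parameter model, d = −½ ln(1 − 2P − Q) − ¼ ln(1 − 2Q).
1 − 2P − Q = 0.214285, giving −½ ln(0.214285) = 0.770224.
1 − 2Q = 0.557142, giving −¼ ln(0.557142) = 0.146234.
d = 0.770224 + 0.146234 = 0.916458.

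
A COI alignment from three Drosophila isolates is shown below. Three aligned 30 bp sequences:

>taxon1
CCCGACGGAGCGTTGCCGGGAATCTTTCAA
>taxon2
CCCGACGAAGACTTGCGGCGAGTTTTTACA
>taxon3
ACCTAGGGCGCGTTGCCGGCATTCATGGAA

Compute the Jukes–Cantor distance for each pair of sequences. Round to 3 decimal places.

taxon1–taxon2: 9/30 sites differ → p = 0.3, d = −0.75 ln(1 − 0.4) = 0.383119 ≈ 0.383.
taxon1–taxon3: 9/30 sites differ → p = 0.3, d = −0.75 ln(1 − 0.4) = 0.383119 ≈ 0.383.
taxon2–taxon3: 16/30 sites differ → p ≈ 0.533333, d = −0.75 ln(1 − 0.711111) = 0.931285 ≈ 0.931.

d(taxon1,taxon2) = 0.383, d(taxon1,taxon3) = 0.383, d(taxon2,taxon3) = 0.931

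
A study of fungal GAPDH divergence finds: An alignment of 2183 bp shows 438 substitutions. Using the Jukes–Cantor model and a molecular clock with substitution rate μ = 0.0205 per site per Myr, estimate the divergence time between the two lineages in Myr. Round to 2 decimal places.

5.69

p = 438/2183 ≈ 0.200641.
d = −(3/4) ln(1 − 4p/3) = −0.75 ln(1 − 0.267521) = −0.75 ln(0.732479)
  = −0.75 × (-0.311321) = 0.233491 substitutions/site.
Under a molecular clock d = 2μt, so t = d/(2μ) = 0.233491 / (2 × 0.0205) = 5.69 Myr.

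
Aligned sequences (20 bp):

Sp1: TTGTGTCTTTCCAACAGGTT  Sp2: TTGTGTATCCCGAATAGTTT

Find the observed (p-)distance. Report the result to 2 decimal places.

The sequences differ at 6 of 20 positions (sites 7, 9, 10, 12, 15, 18).
p = 6/20 = 0.30.

0.30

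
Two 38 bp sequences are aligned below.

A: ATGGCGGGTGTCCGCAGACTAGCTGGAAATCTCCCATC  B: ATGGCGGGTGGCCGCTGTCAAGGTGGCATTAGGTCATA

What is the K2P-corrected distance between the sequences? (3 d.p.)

0.426

Of 38 sites, 1 differences are transitions and 11 are transversions, so P = 1/38 ≈ 0.026316 and Q = 11/38 ≈ 0.289474.
Under the Kimura two-parameter model, d = −½ ln(1 − 2P − Q) − ¼ ln(1 − 2Q).
1 − 2P − Q = 0.657894, giving −½ ln(0.657894) = 0.209356.
1 − 2Q = 0.421052, giving −¼ ln(0.421052) = 0.216250.
d = 0.209356 + 0.216250 = 0.425606.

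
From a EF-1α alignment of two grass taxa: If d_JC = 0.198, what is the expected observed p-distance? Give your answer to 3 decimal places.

0.174

p = (3/4)(1 − e^(−4d/3)) = 0.75 × (1 − e^(-0.264)) = 0.75 × (1 − 0.767974) = 0.174020.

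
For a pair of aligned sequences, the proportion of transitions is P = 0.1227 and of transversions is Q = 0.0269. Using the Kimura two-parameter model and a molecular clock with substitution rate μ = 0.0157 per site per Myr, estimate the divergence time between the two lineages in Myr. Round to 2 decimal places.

5.50

Under the Kimura two-parameter model, d = −½ ln(1 − 2P − Q) − ¼ ln(1 − 2Q).
1 − 2P − Q = 0.7277, giving −½ ln(0.7277) = 0.158933.
1 − 2Q = 0.9462, giving −¼ ln(0.9462) = 0.013825.
d = 0.158933 + 0.013825 = 0.172758.
Under a molecular clock d = 2μt, so t = d/(2μ) = 0.172758 / (2 × 0.0157) = 5.50 Myr.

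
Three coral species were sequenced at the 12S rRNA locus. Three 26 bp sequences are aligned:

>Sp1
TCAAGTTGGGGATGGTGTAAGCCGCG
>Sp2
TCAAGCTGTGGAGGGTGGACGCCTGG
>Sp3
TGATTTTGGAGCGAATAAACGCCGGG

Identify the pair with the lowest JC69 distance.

Sp1 and Sp2

Sp1–Sp2: 7/26 differ, p = 0.269, d = 0.334.
Sp1–Sp3: 12/26 differ, p = 0.462, d = 0.717.
Sp2–Sp3: 12/26 differ, p = 0.462, d = 0.717.
The smallest distance is between Sp1 and Sp2.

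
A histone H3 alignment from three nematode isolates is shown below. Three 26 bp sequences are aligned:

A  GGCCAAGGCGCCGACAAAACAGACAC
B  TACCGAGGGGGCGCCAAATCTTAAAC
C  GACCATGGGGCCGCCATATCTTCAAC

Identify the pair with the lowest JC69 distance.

B and C

A–B: 10/26 differ, p = 0.385, d = 0.539.
A–C: 10/26 differ, p = 0.385, d = 0.539.
B–C: 6/26 differ, p = 0.231, d = 0.276.
The smallest distance is between B and C.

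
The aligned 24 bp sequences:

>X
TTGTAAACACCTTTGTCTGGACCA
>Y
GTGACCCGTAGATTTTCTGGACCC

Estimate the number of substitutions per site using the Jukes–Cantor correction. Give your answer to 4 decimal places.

The sequences differ at 12 of 24 sites, so p = 12/24 = 0.5.
d = −(3/4) ln(1 − 4p/3) = −0.75 ln(1 − 0.666667) = −0.75 ln(0.333333)
  = −0.75 × (-1.098613) = 0.823960 substitutions/site.

0.8240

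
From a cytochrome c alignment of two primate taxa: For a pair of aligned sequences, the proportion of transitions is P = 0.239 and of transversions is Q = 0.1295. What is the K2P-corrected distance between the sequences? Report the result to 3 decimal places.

0.543

Under the Kimura two-parameter model, d = −½ ln(1 − 2P − Q) − ¼ ln(1 − 2Q).
1 − 2P − Q = 0.3925, giving −½ ln(0.3925) = 0.467609.
1 − 2Q = 0.741, giving −¼ ln(0.741) = 0.074939.
d = 0.467609 + 0.074939 = 0.542548.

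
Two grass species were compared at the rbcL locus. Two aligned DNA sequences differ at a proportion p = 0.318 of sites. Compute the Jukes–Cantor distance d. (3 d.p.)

d = −(3/4) ln(1 − 4p/3) = −0.75 ln(1 − 0.424) = −0.75 ln(0.576)
  = −0.75 × (-0.551648) = 0.413736 substitutions/site.

0.414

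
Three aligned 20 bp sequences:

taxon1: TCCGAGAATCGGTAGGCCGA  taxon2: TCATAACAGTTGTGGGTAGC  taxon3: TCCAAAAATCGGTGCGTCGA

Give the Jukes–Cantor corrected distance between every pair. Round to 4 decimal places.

taxon1–taxon2: 11/20 sites differ → p = 0.55, d = −0.75 ln(1 − 0.733333) = 0.991316 ≈ 0.9913.
taxon1–taxon3: 5/20 sites differ → p = 0.25, d = −0.75 ln(1 − 0.333333) = 0.304098 ≈ 0.3041.
taxon2–taxon3: 9/20 sites differ → p = 0.45, d = −0.75 ln(1 − 0.6) = 0.687218 ≈ 0.6872.

d(taxon1,taxon2) = 0.9913, d(taxon1,taxon3) = 0.3041, d(taxon2,taxon3) = 0.6872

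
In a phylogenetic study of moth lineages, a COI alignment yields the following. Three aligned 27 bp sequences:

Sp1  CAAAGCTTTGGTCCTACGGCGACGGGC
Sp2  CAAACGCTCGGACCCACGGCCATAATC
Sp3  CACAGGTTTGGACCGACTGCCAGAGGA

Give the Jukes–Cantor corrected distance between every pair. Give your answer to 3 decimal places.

Sp1–Sp2: 11/27 sites differ → p ≈ 0.407407, d = −0.75 ln(1 − 0.543209) = 0.587647 ≈ 0.588.
Sp1–Sp3: 9/27 sites differ → p ≈ 0.333333, d = −0.75 ln(1 − 0.444444) = 0.440839 ≈ 0.441.
Sp2–Sp3: 10/27 sites differ → p ≈ 0.37037, d = −0.75 ln(1 − 0.493827) = 0.510658 ≈ 0.511.

d(Sp1,Sp2) = 0.588, d(Sp1,Sp3) = 0.441, d(Sp2,Sp3) = 0.511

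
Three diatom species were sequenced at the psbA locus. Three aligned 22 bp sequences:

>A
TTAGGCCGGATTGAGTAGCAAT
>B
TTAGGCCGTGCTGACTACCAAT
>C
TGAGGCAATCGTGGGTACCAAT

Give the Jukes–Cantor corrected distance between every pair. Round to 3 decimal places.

d(A,B) = 0.271, d(A,C) = 0.497, d(B,C) = 0.414

A–B: 5/22 sites differ → p ≈ 0.227273, d = −0.75 ln(1 − 0.303031) = 0.270761 ≈ 0.271.
A–C: 8/22 sites differ → p ≈ 0.363636, d = −0.75 ln(1 − 0.484848) = 0.497470 ≈ 0.497.
B–C: 7/22 sites differ → p ≈ 0.318182, d = −0.75 ln(1 − 0.424243) = 0.414052 ≈ 0.414.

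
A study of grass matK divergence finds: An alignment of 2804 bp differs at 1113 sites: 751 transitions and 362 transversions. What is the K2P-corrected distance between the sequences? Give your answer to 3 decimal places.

0.621

P = 751/2804 ≈ 0.267832 and Q = 362/2804 ≈ 0.129101.
Under the Kimura two-parameter model, d = −½ ln(1 − 2P − Q) − ¼ ln(1 − 2Q).
1 − 2P − Q = 0.335235, giving −½ ln(0.335235) = 0.546462.
1 − 2Q = 0.741798, giving −¼ ln(0.741798) = 0.074670.
d = 0.546462 + 0.074670 = 0.621132.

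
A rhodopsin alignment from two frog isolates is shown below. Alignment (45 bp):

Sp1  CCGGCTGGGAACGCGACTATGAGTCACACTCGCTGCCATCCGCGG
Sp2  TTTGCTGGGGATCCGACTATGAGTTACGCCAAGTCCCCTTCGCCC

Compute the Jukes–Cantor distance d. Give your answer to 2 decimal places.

0.53

The sequences differ at 17 of 45 sites, so p = 17/45 ≈ 0.377778.
d = −(3/4) ln(1 − 4p/3) = −0.75 ln(1 − 0.503704) = −0.75 ln(0.496296)
  = −0.75 × (-0.700583) = 0.525437 substitutions/site.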